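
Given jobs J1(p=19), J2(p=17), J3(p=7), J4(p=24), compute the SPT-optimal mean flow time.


SPT order: J3 → J2 → J1 → J4
Completion times:
  J3: C=7
  J2: C=24
  J1: C=43
  J4: C=67
Sum = 141, n = 4
Mean flow = 141/4
= 35.25


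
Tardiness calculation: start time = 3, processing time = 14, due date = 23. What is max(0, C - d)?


Completion = start + processing = 3 + 14 = 17
Tardiness = max(0, C - d) = max(0, 17 - 23)
= max(0, -6)
= 0


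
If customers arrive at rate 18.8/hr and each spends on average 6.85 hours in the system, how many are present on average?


Little's law: L = λ × W
= 18.8 × 6.85
= 128.78


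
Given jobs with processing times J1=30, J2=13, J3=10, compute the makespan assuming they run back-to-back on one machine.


Sequential makespan: sum all processing times
= 30 + 13 + 10
= 53 time units


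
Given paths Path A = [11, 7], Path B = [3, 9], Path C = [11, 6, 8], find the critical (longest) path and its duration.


Path A: 11 + 7 = 18
Path B: 3 + 9 = 12
Path C: 11 + 6 + 8 = 25
Critical path = longest = max(18, 12, 25)
= 25 (Path C)


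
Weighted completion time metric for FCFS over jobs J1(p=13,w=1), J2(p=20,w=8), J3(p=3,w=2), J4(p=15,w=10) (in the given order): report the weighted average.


Completion times:
  J1: C=13, w×C=1×13=13
  J2: C=33, w×C=8×33=264
  J3: C=36, w×C=2×36=72
  J4: C=51, w×C=10×51=510
Sum w×C = 859
Sum w = 21
Weighted avg = 859/21
= 40.90


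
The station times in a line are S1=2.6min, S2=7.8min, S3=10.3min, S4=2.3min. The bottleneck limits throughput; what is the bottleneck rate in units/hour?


Bottleneck = longest station time
Station times: [2.6, 7.8, 10.3, 2.3]
Max = 10.3 min
Rate = 60 / 10.3
= 5.83 units/hour (bottleneck: 10.3min)


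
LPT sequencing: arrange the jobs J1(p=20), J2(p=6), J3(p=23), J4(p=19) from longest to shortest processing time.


LPT: sort by longest processing time first
  J3: p=23
  J1: p=20
  J4: p=19
  J2: p=6
Order: J3 → J1 → J4 → J2


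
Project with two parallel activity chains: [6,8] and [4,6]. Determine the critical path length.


Path A: 6 + 8 = 14
Path B: 4 + 6 = 10
Critical path = longest = max(14, 10)
= 14 (Path A)


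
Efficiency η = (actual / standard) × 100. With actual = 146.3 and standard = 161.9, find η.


Efficiency = (actual / standard) × 100
= (146.3 / 161.9) × 100
= 90.4%


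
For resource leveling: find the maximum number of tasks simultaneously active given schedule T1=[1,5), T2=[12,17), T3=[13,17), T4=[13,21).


Check each time point for overlaps:
  t=13: 3 tasks active (T2, T3, T4)
Max concurrent = 3


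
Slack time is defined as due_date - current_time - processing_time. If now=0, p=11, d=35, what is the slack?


Slack = due - current_time - processing
= 35 - 0 - 11
= 24


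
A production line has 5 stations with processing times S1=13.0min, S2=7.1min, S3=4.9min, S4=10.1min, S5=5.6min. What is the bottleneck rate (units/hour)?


Bottleneck = longest station time
Station times: [13.0, 7.1, 4.9, 10.1, 5.6]
Max = 13.0 min
Rate = 60 / 13.0
= 4.62 units/hour (bottleneck: 13.0min)


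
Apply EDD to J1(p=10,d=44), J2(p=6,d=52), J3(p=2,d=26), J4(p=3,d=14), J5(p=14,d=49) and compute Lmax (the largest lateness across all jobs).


EDD order: J4 → J3 → J1 → J5 → J2
Completion and lateness:
  J4: C=3, d=14, L=3-14=-11
  J3: C=5, d=26, L=5-26=-21
  J1: C=15, d=44, L=15-44=-29
  J5: C=29, d=49, L=29-49=-20
  J2: C=35, d=52, L=35-52=-17
Lmax = max(-11, -21, -29, -20, -17)
= -11


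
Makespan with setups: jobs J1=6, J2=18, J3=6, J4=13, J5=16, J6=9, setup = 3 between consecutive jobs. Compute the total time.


Makespan = Σ processing + (n-1) × setup
= (6 + 18 + 6 + 13 + 16 + 9) + (6-1)×3
= 68 + 15
= 83 time units


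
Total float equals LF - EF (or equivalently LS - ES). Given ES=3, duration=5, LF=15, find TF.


EF = ES + duration = 3 + 5 = 8
LS = LF - duration = 15 - 5 = 10
Total Float = LF - EF = 15 - 8
(or LS - ES = 10 - 3)
= 7


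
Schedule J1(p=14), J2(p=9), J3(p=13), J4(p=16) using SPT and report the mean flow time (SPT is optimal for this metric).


SPT order: J2 → J3 → J1 → J4
Completion times:
  J2: C=9
  J3: C=22
  J1: C=36
  J4: C=52
Sum = 119, n = 4
Mean flow = 119/4
= 29.75


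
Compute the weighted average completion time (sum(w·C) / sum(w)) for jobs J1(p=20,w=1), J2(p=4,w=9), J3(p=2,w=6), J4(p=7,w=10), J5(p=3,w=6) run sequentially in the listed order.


Completion times:
  J1: C=20, w×C=1×20=20
  J2: C=24, w×C=9×24=216
  J3: C=26, w×C=6×26=156
  J4: C=33, w×C=10×33=330
  J5: C=36, w×C=6×36=216
Sum w×C = 938
Sum w = 32
Weighted avg = 938/32
= 29.31


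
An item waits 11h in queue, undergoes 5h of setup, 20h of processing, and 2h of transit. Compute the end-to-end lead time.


Lead time = queue + setup + processing + transit
= 11 + 5 + 20 + 2
= 38 hours


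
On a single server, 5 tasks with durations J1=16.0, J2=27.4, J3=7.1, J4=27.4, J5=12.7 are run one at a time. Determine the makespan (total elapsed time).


Sequential makespan: sum all processing times
= 16.0 + 27.4 + 7.1 + 27.4 + 12.7
= 90.6 time units


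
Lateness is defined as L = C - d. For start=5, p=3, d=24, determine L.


Completion = 5 + 3 = 8
Lateness = C - d = 8 - 24
= -16


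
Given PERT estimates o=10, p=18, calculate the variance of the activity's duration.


σ² = ((p - o) / 6)² = (p - o)² / 36
= (18 - 10)² / 36
= 8² / 36
= 64 / 36
= 1.7778


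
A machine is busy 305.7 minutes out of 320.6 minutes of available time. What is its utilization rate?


Utilization = busy / total × 100
= 305.7 / 320.6 × 100
= 95.4%


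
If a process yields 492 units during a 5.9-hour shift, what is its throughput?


Throughput = units / time
= 492 / 5.9
= 83.4 units/hour


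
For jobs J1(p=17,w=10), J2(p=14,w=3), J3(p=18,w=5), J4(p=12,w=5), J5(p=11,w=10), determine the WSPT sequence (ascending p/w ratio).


WSPT (Smith's rule): sort by p/w ascending
  J5: p/w = 11/10 = 1.100
  J1: p/w = 17/10 = 1.700
  J4: p/w = 12/5 = 2.400
  J3: p/w = 18/5 = 3.600
  J2: p/w = 14/3 = 4.667
Order: J5 → J1 → J4 → J3 → J2


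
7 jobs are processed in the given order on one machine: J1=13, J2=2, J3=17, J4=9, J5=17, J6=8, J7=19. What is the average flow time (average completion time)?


Completion times:
  J1: completes at 13
  J2: completes at 15
  J3: completes at 32
  J4: completes at 41
  J5: completes at 58
  J6: completes at 66
  J7: completes at 85
Sum = 310
Average = 310/7
= 44.29


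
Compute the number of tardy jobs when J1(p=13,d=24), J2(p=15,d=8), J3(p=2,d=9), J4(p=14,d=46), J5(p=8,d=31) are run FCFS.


Completion vs due date:
  J1: C=13, d=24 → on time
  J2: C=28, d=8 → TARDY
  J3: C=30, d=9 → TARDY
  J4: C=44, d=46 → on time
  J5: C=52, d=31 → TARDY
Tardy jobs: J2, J3, J5
Count = 3


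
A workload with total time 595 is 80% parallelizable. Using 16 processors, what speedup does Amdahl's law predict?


Amdahl's law: T_p = T × ((1-p) + p/N)
= 595 × ((1-0.8) + 0.8/16)
= 595 × (0.20 + 0.0500)
= 595 × 0.2500
= 148.75
Speedup = 595/148.75
= 4.00×


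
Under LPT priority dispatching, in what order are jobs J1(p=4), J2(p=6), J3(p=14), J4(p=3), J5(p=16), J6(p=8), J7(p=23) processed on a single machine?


LPT: sort by longest processing time first
  J7: p=23
  J5: p=16
  J3: p=14
  J6: p=8
  J2: p=6
  J1: p=4
  J4: p=3
Order: J7 → J5 → J3 → J6 → J2 → J1 → J4


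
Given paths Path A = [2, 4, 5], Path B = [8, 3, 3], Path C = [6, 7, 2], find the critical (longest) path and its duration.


Path A: 2 + 4 + 5 = 11
Path B: 8 + 3 + 3 = 14
Path C: 6 + 7 + 2 = 15
Critical path = longest = max(11, 14, 15)
= 15 (Path C)


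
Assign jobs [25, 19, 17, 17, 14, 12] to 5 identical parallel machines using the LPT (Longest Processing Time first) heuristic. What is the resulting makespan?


Jobs (LPT sorted): [25, 19, 17, 17, 14, 12]
Machines: 5
  J=25 → Machine 1 (load: 0+25=25)
  J=19 → Machine 2 (load: 0+19=19)
  J=17 → Machine 3 (load: 0+17=17)
  J=17 → Machine 4 (load: 0+17=17)
  J=14 → Machine 5 (load: 0+14=14)
  J=12 → Machine 5 (load: 14+12=26)
Machine loads: [25, 19, 17, 17, 26]
Makespan = max = 26 time units


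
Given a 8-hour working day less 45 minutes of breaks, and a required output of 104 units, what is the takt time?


Available = 8×60 - 45 = 435 min
Takt time = 435 / 104
= 4.18 min/unit


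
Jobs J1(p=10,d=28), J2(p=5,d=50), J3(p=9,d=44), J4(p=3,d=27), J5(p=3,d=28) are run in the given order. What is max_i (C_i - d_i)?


Lateness per job (L = C - d):
  J1: C=10, d=28, L=-18
  J2: C=15, d=50, L=-35
  J3: C=24, d=44, L=-20
  J4: C=27, d=27, L=0
  J5: C=30, d=28, L=2
Lmax = max(-18, -35, -20, 0, 2)
= 2


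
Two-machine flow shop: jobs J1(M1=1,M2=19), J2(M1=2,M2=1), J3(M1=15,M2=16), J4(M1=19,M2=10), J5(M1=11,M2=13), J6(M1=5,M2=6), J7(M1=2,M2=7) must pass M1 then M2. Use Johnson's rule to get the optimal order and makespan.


Johnson's rule:
Group 1 (M1≤M2, sort by M1): ['J1', 'J7', 'J6', 'J5', 'J3']
Group 2 (M1>M2, sort desc M2): ['J4', 'J2']
Sequence: J1 → J7 → J6 → J5 → J3 → J4 → J2
Makespan calculation:
  J1: M1 done=1, M2 done=20
  J7: M1 done=3, M2 done=27
  J6: M1 done=8, M2 done=33
  J5: M1 done=19, M2 done=46
  J3: M1 done=34, M2 done=62
  J4: M1 done=53, M2 done=72
  J2: M1 done=55, M2 done=73
= Sequence: J1 → J7 → J6 → J5 → J3 → J4 → J2, Makespan: 73


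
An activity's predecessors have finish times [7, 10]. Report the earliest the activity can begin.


ES = max of all predecessor completion times
Predecessors: [7, 10]
ES = max(7, 10)
= 10


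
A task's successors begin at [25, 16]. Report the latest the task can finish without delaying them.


LF = min of all successor start times
Successors start at: [25, 16]
LF = min(25, 16)
= 16


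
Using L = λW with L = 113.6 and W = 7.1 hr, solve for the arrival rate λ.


Little's law: L = λW → λ = L / W
= 113.6 / 7.1
= 16.00 per hour


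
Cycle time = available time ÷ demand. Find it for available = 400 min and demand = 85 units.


Cycle time = available time / demand
= 400 / 85
= 4.71 min/unit


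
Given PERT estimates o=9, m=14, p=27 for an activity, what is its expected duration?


te = (o + 4m + p) / 6
= (9 + 4×14 + 27) / 6
= (9 + 56 + 27) / 6
= 92 / 6
= 15.33


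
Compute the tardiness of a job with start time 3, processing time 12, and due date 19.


Completion = start + processing = 3 + 12 = 15
Tardiness = max(0, C - d) = max(0, 15 - 19)
= max(0, -4)
= 0


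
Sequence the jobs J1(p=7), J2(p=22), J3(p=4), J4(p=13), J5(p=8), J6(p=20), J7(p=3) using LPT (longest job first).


LPT: sort by longest processing time first
  J2: p=22
  J6: p=20
  J4: p=13
  J5: p=8
  J1: p=7
  J3: p=4
  J7: p=3
Order: J2 → J6 → J4 → J5 → J1 → J3 → J7


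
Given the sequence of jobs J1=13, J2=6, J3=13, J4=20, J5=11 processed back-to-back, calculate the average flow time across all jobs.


Completion times:
  J1: completes at 13
  J2: completes at 19
  J3: completes at 32
  J4: completes at 52
  J5: completes at 63
Sum = 179
Average = 179/5
= 35.80


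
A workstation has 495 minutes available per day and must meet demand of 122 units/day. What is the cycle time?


Cycle time = available time / demand
= 495 / 122
= 4.06 min/unit


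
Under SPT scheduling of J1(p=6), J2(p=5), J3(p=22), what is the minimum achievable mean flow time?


SPT order: J2 → J1 → J3
Completion times:
  J2: C=5
  J1: C=11
  J3: C=33
Sum = 49, n = 3
Mean flow = 49/3
= 16.33


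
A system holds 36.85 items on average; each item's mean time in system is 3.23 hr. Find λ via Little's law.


Little's law: L = λW → λ = L / W
= 36.85 / 3.23
= 11.41 per hour


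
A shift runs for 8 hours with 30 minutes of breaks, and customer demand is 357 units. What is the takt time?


Available = 8×60 - 30 = 450 min
Takt time = 450 / 357
= 1.26 min/unit


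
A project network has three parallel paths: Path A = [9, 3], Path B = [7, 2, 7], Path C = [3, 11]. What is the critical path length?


Path A: 9 + 3 = 12
Path B: 7 + 2 + 7 = 16
Path C: 3 + 11 = 14
Critical path = longest = max(12, 16, 14)
= 16 (Path B)


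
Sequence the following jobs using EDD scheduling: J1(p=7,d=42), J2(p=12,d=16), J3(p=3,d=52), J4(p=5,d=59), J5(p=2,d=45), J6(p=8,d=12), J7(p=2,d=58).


EDD: sort by earliest due date
  J6: d=12, p=8
  J2: d=16, p=12
  J1: d=42, p=7
  J5: d=45, p=2
  J3: d=52, p=3
  J7: d=58, p=2
  J4: d=59, p=5
Order: J6 → J2 → J1 → J5 → J3 → J7 → J4


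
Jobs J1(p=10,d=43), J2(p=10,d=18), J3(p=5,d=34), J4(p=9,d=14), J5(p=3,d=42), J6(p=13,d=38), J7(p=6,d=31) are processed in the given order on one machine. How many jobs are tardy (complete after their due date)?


Completion vs due date:
  J1: C=10, d=43 → on time
  J2: C=20, d=18 → TARDY
  J3: C=25, d=34 → on time
  J4: C=34, d=14 → TARDY
  J5: C=37, d=42 → on time
  J6: C=50, d=38 → TARDY
  J7: C=56, d=31 → TARDY
Tardy jobs: J2, J4, J6, J7
Count = 4


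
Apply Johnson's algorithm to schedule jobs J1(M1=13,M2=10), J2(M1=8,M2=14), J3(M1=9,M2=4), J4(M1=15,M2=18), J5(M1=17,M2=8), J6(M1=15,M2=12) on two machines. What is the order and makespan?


Johnson's rule:
Group 1 (M1≤M2, sort by M1): ['J2', 'J4']
Group 2 (M1>M2, sort desc M2): ['J6', 'J1', 'J5', 'J3']
Sequence: J2 → J4 → J6 → J1 → J5 → J3
Makespan calculation:
  J2: M1 done=8, M2 done=22
  J4: M1 done=23, M2 done=41
  J6: M1 done=38, M2 done=53
  J1: M1 done=51, M2 done=63
  J5: M1 done=68, M2 done=76
  J3: M1 done=77, M2 done=81
= Sequence: J2 → J4 → J6 → J1 → J5 → J3, Makespan: 81


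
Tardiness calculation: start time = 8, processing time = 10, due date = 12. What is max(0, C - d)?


Completion = start + processing = 8 + 10 = 18
Tardiness = max(0, C - d) = max(0, 18 - 12)
= max(0, 6)
= 6


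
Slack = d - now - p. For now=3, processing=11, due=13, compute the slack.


Slack = due - current_time - processing
= 13 - 3 - 11
= -1


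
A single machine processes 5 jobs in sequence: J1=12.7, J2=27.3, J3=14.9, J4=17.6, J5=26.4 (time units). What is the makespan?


Sequential makespan: sum all processing times
= 12.7 + 27.3 + 14.9 + 17.6 + 26.4
= 98.9 time units


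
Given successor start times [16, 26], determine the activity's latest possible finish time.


LF = min of all successor start times
Successors start at: [16, 26]
LF = min(16, 26)
= 16


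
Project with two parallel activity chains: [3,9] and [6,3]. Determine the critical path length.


Path A: 3 + 9 = 12
Path B: 6 + 3 = 9
Critical path = longest = max(12, 9)
= 12 (Path A)


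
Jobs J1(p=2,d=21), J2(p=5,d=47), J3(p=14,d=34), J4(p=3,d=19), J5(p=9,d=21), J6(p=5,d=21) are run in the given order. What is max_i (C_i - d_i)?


Lateness per job (L = C - d):
  J1: C=2, d=21, L=-19
  J2: C=7, d=47, L=-40
  J3: C=21, d=34, L=-13
  J4: C=24, d=19, L=5
  J5: C=33, d=21, L=12
  J6: C=38, d=21, L=17
Lmax = max(-19, -40, -13, 5, 12, 17)
= 17


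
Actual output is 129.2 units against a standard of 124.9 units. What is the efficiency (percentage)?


Efficiency = (actual / standard) × 100
= (129.2 / 124.9) × 100
= 103.4%


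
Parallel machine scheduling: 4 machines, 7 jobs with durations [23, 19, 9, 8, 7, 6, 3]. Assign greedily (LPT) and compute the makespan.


Jobs (LPT sorted): [23, 19, 9, 8, 7, 6, 3]
Machines: 4
  J=23 → Machine 1 (load: 0+23=23)
  J=19 → Machine 2 (load: 0+19=19)
  J=9 → Machine 3 (load: 0+9=9)
  J=8 → Machine 4 (load: 0+8=8)
  J=7 → Machine 4 (load: 8+7=15)
  J=6 → Machine 3 (load: 9+6=15)
  J=3 → Machine 3 (load: 15+3=18)
Machine loads: [23, 19, 18, 15]
Makespan = max = 23 time units


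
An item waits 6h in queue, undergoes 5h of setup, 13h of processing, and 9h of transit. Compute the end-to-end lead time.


Lead time = queue + setup + processing + transit
= 6 + 5 + 13 + 9
= 33 hours


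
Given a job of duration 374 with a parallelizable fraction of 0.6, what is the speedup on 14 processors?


Amdahl's law: T_p = T × ((1-p) + p/N)
= 374 × ((1-0.6) + 0.6/14)
= 374 × (0.40 + 0.0429)
= 374 × 0.4429
= 165.63
Speedup = 374/165.63
= 2.26×


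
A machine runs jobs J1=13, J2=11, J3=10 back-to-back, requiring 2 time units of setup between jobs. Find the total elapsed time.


Makespan = Σ processing + (n-1) × setup
= (13 + 11 + 10) + (3-1)×2
= 34 + 4
= 38 time units


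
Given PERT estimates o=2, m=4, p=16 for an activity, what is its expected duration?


te = (o + 4m + p) / 6
= (2 + 4×4 + 16) / 6
= (2 + 16 + 16) / 6
= 34 / 6
= 5.67


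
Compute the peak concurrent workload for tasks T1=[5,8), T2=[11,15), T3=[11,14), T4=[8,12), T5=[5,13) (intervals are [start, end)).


Check each time point for overlaps:
  t=11: 4 tasks active (T2, T3, T4, T5)
Max concurrent = 4


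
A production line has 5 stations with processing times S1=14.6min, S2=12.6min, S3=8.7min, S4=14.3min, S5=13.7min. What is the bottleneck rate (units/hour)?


Bottleneck = longest station time
Station times: [14.6, 12.6, 8.7, 14.3, 13.7]
Max = 14.6 min
Rate = 60 / 14.6
= 4.11 units/hour (bottleneck: 14.6min)


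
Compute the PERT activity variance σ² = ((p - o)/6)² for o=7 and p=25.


σ² = ((p - o) / 6)² = (p - o)² / 36
= (25 - 7)² / 36
= 18² / 36
= 324 / 36
= 9.0000


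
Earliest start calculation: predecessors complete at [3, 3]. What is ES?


ES = max of all predecessor completion times
Predecessors: [3, 3]
ES = max(3, 3)
= 3


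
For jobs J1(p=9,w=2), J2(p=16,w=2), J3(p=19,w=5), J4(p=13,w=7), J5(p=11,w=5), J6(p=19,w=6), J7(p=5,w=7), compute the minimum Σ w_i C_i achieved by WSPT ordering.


WSPT order (by p/w): J7 → J4 → J5 → J6 → J3 → J1 → J2
  J7: C=5, w·C=7×5=35
  J4: C=18, w·C=7×18=126
  J5: C=29, w·C=5×29=145
  J6: C=48, w·C=6×48=288
  J3: C=67, w·C=5×67=335
  J1: C=76, w·C=2×76=152
  J2: C=92, w·C=2×92=184
Σ w·C = 1265
= 1265


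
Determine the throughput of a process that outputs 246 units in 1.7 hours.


Throughput = units / time
= 246 / 1.7
= 144.7 units/hour


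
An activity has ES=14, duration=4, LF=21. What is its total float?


EF = ES + duration = 14 + 4 = 18
LS = LF - duration = 21 - 4 = 17
Total Float = LF - EF = 21 - 18
(or LS - ES = 17 - 14)
= 3


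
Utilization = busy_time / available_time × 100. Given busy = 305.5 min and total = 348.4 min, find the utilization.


Utilization = busy / total × 100
= 305.5 / 348.4 × 100
= 87.7%


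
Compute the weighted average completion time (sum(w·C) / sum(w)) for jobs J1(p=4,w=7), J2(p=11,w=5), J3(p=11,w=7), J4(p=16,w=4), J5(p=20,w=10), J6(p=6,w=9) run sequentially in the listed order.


Completion times:
  J1: C=4, w×C=7×4=28
  J2: C=15, w×C=5×15=75
  J3: C=26, w×C=7×26=182
  J4: C=42, w×C=4×42=168
  J5: C=62, w×C=10×62=620
  J6: C=68, w×C=9×68=612
Sum w×C = 1685
Sum w = 42
Weighted avg = 1685/42
= 40.12


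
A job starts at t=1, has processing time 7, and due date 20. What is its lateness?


Completion = 1 + 7 = 8
Lateness = C - d = 8 - 20
= -12


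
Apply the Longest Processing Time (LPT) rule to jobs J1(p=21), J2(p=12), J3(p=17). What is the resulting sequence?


LPT: sort by longest processing time first
  J1: p=21
  J3: p=17
  J2: p=12
Order: J1 → J3 → J2


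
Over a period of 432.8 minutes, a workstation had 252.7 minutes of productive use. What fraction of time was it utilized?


Utilization = busy / total × 100
= 252.7 / 432.8 × 100
= 58.4%


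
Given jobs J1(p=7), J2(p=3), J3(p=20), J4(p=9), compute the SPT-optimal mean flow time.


SPT order: J2 → J1 → J4 → J3
Completion times:
  J2: C=3
  J1: C=10
  J4: C=19
  J3: C=39
Sum = 71, n = 4
Mean flow = 71/4
= 17.75


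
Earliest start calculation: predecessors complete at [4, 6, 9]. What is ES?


ES = max of all predecessor completion times
Predecessors: [4, 6, 9]
ES = max(4, 6, 9)
= 9


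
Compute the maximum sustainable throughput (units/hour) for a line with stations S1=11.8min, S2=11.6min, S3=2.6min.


Bottleneck = longest station time
Station times: [11.8, 11.6, 2.6]
Max = 11.8 min
Rate = 60 / 11.8
= 5.08 units/hour (bottleneck: 11.8min)


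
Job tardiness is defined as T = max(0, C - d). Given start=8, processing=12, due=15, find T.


Completion = start + processing = 8 + 12 = 20
Tardiness = max(0, C - d) = max(0, 20 - 15)
= max(0, 5)
= 5


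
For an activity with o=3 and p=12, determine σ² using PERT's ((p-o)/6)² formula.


σ² = ((p - o) / 6)² = (p - o)² / 36
= (12 - 3)² / 36
= 9² / 36
= 81 / 36
= 2.2500


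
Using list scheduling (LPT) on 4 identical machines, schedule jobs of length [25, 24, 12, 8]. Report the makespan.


Jobs (LPT sorted): [25, 24, 12, 8]
Machines: 4
  J=25 → Machine 1 (load: 0+25=25)
  J=24 → Machine 2 (load: 0+24=24)
  J=12 → Machine 3 (load: 0+12=12)
  J=8 → Machine 4 (load: 0+8=8)
Machine loads: [25, 24, 12, 8]
Makespan = max = 25 time units


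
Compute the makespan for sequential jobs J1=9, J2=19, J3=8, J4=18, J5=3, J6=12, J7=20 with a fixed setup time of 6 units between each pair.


Makespan = Σ processing + (n-1) × setup
= (9 + 19 + 8 + 18 + 3 + 12 + 20) + (7-1)×6
= 89 + 36
= 125 time units


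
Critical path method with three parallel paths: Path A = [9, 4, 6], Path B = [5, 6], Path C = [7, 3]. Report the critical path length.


Path A: 9 + 4 + 6 = 19
Path B: 5 + 6 = 11
Path C: 7 + 3 = 10
Critical path = longest = max(19, 11, 10)
= 19 (Path A)


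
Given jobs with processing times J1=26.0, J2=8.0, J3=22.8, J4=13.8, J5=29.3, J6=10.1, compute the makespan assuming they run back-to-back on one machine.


Sequential makespan: sum all processing times
= 26.0 + 8.0 + 22.8 + 13.8 + 29.3 + 10.1
= 110.0 time units


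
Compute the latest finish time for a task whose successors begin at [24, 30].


LF = min of all successor start times
Successors start at: [24, 30]
LF = min(24, 30)
= 24


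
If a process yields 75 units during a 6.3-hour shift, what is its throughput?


Throughput = units / time
= 75 / 6.3
= 11.9 units/hour


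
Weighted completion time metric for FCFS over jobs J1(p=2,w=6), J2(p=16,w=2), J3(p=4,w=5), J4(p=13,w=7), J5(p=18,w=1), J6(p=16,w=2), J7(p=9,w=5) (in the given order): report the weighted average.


Completion times:
  J1: C=2, w×C=6×2=12
  J2: C=18, w×C=2×18=36
  J3: C=22, w×C=5×22=110
  J4: C=35, w×C=7×35=245
  J5: C=53, w×C=1×53=53
  J6: C=69, w×C=2×69=138
  J7: C=78, w×C=5×78=390
Sum w×C = 984
Sum w = 28
Weighted avg = 984/28
= 35.14


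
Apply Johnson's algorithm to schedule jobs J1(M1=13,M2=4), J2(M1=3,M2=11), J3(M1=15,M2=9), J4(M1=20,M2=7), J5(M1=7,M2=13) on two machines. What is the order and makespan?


Johnson's rule:
Group 1 (M1≤M2, sort by M1): ['J2', 'J5']
Group 2 (M1>M2, sort desc M2): ['J3', 'J4', 'J1']
Sequence: J2 → J5 → J3 → J4 → J1
Makespan calculation:
  J2: M1 done=3, M2 done=14
  J5: M1 done=10, M2 done=27
  J3: M1 done=25, M2 done=36
  J4: M1 done=45, M2 done=52
  J1: M1 done=58, M2 done=62
= Sequence: J2 → J5 → J3 → J4 → J1, Makespan: 62


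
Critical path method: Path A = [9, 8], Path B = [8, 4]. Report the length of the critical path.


Path A: 9 + 8 = 17
Path B: 8 + 4 = 12
Critical path = longest = max(17, 12)
= 17 (Path A)


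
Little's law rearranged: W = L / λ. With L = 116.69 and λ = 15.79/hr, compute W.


Little's law: L = λW → W = L / λ
= 116.69 / 15.79
= 7.39 hours


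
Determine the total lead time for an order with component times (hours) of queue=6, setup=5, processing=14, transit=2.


Lead time = queue + setup + processing + transit
= 6 + 5 + 14 + 2
= 27 hours


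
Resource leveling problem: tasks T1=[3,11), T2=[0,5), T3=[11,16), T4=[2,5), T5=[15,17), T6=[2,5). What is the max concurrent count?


Check each time point for overlaps:
  t=3: 4 tasks active (T1, T2, T4, T6)
Max concurrent = 4


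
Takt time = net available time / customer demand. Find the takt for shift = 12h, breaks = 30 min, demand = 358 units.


Available = 12×60 - 30 = 690 min
Takt time = 690 / 358
= 1.93 min/unit


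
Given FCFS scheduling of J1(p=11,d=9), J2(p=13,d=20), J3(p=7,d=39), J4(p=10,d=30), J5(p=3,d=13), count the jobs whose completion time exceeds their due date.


Completion vs due date:
  J1: C=11, d=9 → TARDY
  J2: C=24, d=20 → TARDY
  J3: C=31, d=39 → on time
  J4: C=41, d=30 → TARDY
  J5: C=44, d=13 → TARDY
Tardy jobs: J1, J2, J4, J5
Count = 4


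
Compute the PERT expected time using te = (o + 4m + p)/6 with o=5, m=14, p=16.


te = (o + 4m + p) / 6
= (5 + 4×14 + 16) / 6
= (5 + 56 + 16) / 6
= 77 / 6
= 12.83


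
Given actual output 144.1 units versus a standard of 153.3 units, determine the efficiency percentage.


Efficiency = (actual / standard) × 100
= (144.1 / 153.3) × 100
= 94.0%


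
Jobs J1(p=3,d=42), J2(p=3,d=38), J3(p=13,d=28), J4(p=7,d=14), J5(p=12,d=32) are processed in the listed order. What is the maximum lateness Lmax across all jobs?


Lateness per job (L = C - d):
  J1: C=3, d=42, L=-39
  J2: C=6, d=38, L=-32
  J3: C=19, d=28, L=-9
  J4: C=26, d=14, L=12
  J5: C=38, d=32, L=6
Lmax = max(-39, -32, -9, 12, 6)
= 12


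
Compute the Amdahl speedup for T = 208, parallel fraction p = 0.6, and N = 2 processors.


Amdahl's law: T_p = T × ((1-p) + p/N)
= 208 × ((1-0.6) + 0.6/2)
= 208 × (0.40 + 0.3000)
= 208 × 0.7000
= 145.60
Speedup = 208/145.60
= 1.43×


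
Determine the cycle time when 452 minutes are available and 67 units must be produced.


Cycle time = available time / demand
= 452 / 67
= 6.75 min/unit


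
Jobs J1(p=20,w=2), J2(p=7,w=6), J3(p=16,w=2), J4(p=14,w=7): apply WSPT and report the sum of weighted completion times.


WSPT order (by p/w): J2 → J4 → J3 → J1
  J2: C=7, w·C=6×7=42
  J4: C=21, w·C=7×21=147
  J3: C=37, w·C=2×37=74
  J1: C=57, w·C=2×57=114
Σ w·C = 377
= 377


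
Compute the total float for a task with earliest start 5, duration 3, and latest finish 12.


EF = ES + duration = 5 + 3 = 8
LS = LF - duration = 12 - 3 = 9
Total Float = LF - EF = 12 - 8
(or LS - ES = 9 - 5)
= 4


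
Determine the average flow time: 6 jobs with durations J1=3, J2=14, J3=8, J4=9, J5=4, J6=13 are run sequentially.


Completion times:
  J1: completes at 3
  J2: completes at 17
  J3: completes at 25
  J4: completes at 34
  J5: completes at 38
  J6: completes at 51
Sum = 168
Average = 168/6
= 28.00


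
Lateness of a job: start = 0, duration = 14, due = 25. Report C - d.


Completion = 0 + 14 = 14
Lateness = C - d = 14 - 25
= -11


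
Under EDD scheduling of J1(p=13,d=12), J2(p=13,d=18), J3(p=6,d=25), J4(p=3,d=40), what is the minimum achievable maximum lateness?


EDD order: J1 → J2 → J3 → J4
Completion and lateness:
  J1: C=13, d=12, L=13-12=1
  J2: C=26, d=18, L=26-18=8
  J3: C=32, d=25, L=32-25=7
  J4: C=35, d=40, L=35-40=-5
Lmax = max(1, 8, 7, -5)
= 8


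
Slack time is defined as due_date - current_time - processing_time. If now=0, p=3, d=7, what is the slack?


Slack = due - current_time - processing
= 7 - 0 - 3
= 4


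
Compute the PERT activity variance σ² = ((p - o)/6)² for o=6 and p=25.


σ² = ((p - o) / 6)² = (p - o)² / 36
= (25 - 6)² / 36
= 19² / 36
= 361 / 36
= 10.0278


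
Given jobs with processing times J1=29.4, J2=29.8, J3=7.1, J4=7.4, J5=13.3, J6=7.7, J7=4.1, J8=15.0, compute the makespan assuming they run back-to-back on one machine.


Sequential makespan: sum all processing times
= 29.4 + 29.8 + 7.1 + 7.4 + 13.3 + 7.7 + 4.1 + 15.0
= 113.8 time units


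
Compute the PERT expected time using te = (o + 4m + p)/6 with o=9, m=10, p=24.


te = (o + 4m + p) / 6
= (9 + 4×10 + 24) / 6
= (9 + 40 + 24) / 6
= 73 / 6
= 12.17


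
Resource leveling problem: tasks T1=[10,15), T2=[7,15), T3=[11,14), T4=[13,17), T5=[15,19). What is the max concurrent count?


Check each time point for overlaps:
  t=13: 4 tasks active (T1, T2, T3, T4)
Max concurrent = 4


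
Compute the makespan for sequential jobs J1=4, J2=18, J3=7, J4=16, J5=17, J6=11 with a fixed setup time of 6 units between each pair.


Makespan = Σ processing + (n-1) × setup
= (4 + 18 + 7 + 16 + 17 + 11) + (6-1)×6
= 73 + 30
= 103 time units


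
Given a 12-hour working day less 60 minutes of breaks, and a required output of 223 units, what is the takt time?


Available = 12×60 - 60 = 660 min
Takt time = 660 / 223
= 2.96 min/unit


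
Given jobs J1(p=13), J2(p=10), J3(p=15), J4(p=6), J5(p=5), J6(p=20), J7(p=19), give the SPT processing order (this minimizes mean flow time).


SPT: sort by shortest processing time
  J5: p=5
  J4: p=6
  J2: p=10
  J1: p=13
  J3: p=15
  J7: p=19
  J6: p=20
Order: J5 → J4 → J2 → J1 → J3 → J7 → J6


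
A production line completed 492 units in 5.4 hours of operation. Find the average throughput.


Throughput = units / time
= 492 / 5.4
= 91.1 units/hour


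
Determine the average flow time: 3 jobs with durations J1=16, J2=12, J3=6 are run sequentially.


Completion times:
  J1: completes at 16
  J2: completes at 28
  J3: completes at 34
Sum = 78
Average = 78/3
= 26.00


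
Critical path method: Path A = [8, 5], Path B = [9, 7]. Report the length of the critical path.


Path A: 8 + 5 = 13
Path B: 9 + 7 = 16
Critical path = longest = max(13, 16)
= 16 (Path B)


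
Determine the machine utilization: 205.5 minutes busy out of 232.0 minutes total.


Utilization = busy / total × 100
= 205.5 / 232.0 × 100
= 88.6%


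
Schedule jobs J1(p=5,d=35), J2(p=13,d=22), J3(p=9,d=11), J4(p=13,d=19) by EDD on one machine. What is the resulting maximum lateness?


EDD order: J3 → J4 → J2 → J1
Completion and lateness:
  J3: C=9, d=11, L=9-11=-2
  J4: C=22, d=19, L=22-19=3
  J2: C=35, d=22, L=35-22=13
  J1: C=40, d=35, L=40-35=5
Lmax = max(-2, 3, 13, 5)
= 13


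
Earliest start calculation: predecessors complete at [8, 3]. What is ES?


ES = max of all predecessor completion times
Predecessors: [8, 3]
ES = max(8, 3)
= 8


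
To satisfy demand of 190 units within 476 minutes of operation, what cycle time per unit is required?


Cycle time = available time / demand
= 476 / 190
= 2.51 min/unit


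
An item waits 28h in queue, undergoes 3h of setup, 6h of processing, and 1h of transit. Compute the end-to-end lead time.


Lead time = queue + setup + processing + transit
= 28 + 3 + 6 + 1
= 38 hours


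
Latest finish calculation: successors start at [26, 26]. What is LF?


LF = min of all successor start times
Successors start at: [26, 26]
LF = min(26, 26)
= 26


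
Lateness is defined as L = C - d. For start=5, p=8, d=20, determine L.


Completion = 5 + 8 = 13
Lateness = C - d = 13 - 20
= -7


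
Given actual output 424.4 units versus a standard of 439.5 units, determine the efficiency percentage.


Efficiency = (actual / standard) × 100
= (424.4 / 439.5) × 100
= 96.6%


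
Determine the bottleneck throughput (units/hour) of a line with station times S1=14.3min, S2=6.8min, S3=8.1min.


Bottleneck = longest station time
Station times: [14.3, 6.8, 8.1]
Max = 14.3 min
Rate = 60 / 14.3
= 4.20 units/hour (bottleneck: 14.3min)


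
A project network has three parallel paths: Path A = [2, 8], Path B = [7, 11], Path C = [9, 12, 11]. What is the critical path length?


Path A: 2 + 8 = 10
Path B: 7 + 11 = 18
Path C: 9 + 12 + 11 = 32
Critical path = longest = max(10, 18, 32)
= 32 (Path C)


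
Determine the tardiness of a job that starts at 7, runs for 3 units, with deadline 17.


Completion = start + processing = 7 + 3 = 10
Tardiness = max(0, C - d) = max(0, 10 - 17)
= max(0, -7)
= 0


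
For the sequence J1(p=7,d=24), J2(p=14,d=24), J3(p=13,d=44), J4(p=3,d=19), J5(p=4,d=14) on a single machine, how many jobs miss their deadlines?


Completion vs due date:
  J1: C=7, d=24 → on time
  J2: C=21, d=24 → on time
  J3: C=34, d=44 → on time
  J4: C=37, d=19 → TARDY
  J5: C=41, d=14 → TARDY
Tardy jobs: J4, J5
Count = 2


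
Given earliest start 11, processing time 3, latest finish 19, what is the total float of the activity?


EF = ES + duration = 11 + 3 = 14
LS = LF - duration = 19 - 3 = 16
Total Float = LF - EF = 19 - 14
(or LS - ES = 16 - 11)
= 5


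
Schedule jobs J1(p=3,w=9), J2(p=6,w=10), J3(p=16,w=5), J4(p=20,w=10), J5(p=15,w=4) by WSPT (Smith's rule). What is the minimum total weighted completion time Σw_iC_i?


WSPT order (by p/w): J1 → J2 → J4 → J3 → J5
  J1: C=3, w·C=9×3=27
  J2: C=9, w·C=10×9=90
  J4: C=29, w·C=10×29=290
  J3: C=45, w·C=5×45=225
  J5: C=60, w·C=4×60=240
Σ w·C = 872
= 872


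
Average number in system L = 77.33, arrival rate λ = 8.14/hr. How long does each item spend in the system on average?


Little's law: L = λW → W = L / λ
= 77.33 / 8.14
= 9.50 hours


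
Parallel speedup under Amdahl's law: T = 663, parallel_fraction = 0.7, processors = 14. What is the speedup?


Amdahl's law: T_p = T × ((1-p) + p/N)
= 663 × ((1-0.7) + 0.7/14)
= 663 × (0.30 + 0.0500)
= 663 × 0.3500
= 232.05
Speedup = 663/232.05
= 2.86×


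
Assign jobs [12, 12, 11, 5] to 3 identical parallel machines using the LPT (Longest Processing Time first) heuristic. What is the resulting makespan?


Jobs (LPT sorted): [12, 12, 11, 5]
Machines: 3
  J=12 → Machine 1 (load: 0+12=12)
  J=12 → Machine 2 (load: 0+12=12)
  J=11 → Machine 3 (load: 0+11=11)
  J=5 → Machine 3 (load: 11+5=16)
Machine loads: [12, 12, 16]
Makespan = max = 16 time units


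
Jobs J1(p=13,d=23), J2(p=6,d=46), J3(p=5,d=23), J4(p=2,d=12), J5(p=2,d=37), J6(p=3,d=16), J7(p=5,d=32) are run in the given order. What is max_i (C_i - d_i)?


Lateness per job (L = C - d):
  J1: C=13, d=23, L=-10
  J2: C=19, d=46, L=-27
  J3: C=24, d=23, L=1
  J4: C=26, d=12, L=14
  J5: C=28, d=37, L=-9
  J6: C=31, d=16, L=15
  J7: C=36, d=32, L=4
Lmax = max(-10, -27, 1, 14, -9, 15, 4)
= 15


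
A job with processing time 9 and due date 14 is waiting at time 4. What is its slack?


Slack = due - current_time - processing
= 14 - 4 - 9
= 1


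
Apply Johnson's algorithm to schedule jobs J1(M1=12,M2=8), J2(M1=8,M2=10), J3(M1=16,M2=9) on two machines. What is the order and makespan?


Johnson's rule:
Group 1 (M1≤M2, sort by M1): ['J2']
Group 2 (M1>M2, sort desc M2): ['J3', 'J1']
Sequence: J2 → J3 → J1
Makespan calculation:
  J2: M1 done=8, M2 done=18
  J3: M1 done=24, M2 done=33
  J1: M1 done=36, M2 done=44
= Sequence: J2 → J3 → J1, Makespan: 44


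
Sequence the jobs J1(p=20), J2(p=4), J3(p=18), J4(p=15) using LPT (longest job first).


LPT: sort by longest processing time first
  J1: p=20
  J3: p=18
  J4: p=15
  J2: p=4
Order: J1 → J3 → J4 → J2


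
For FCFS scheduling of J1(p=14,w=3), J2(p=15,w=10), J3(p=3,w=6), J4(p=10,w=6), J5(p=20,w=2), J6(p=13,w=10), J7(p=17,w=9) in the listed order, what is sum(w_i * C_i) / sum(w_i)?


Completion times:
  J1: C=14, w×C=3×14=42
  J2: C=29, w×C=10×29=290
  J3: C=32, w×C=6×32=192
  J4: C=42, w×C=6×42=252
  J5: C=62, w×C=2×62=124
  J6: C=75, w×C=10×75=750
  J7: C=92, w×C=9×92=828
Sum w×C = 2478
Sum w = 46
Weighted avg = 2478/46
= 53.87


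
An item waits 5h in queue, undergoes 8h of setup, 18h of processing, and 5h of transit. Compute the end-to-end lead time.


Lead time = queue + setup + processing + transit
= 5 + 8 + 18 + 5
= 36 hours


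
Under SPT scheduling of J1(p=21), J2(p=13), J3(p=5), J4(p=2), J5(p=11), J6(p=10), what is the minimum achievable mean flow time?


SPT order: J4 → J3 → J6 → J5 → J2 → J1
Completion times:
  J4: C=2
  J3: C=7
  J6: C=17
  J5: C=28
  J2: C=41
  J1: C=62
Sum = 157, n = 6
Mean flow = 157/6
= 26.17


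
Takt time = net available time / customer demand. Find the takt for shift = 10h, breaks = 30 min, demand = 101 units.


Available = 10×60 - 30 = 570 min
Takt time = 570 / 101
= 5.64 min/unit


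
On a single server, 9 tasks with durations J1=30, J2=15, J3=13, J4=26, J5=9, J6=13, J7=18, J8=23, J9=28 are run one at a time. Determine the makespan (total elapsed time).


Sequential makespan: sum all processing times
= 30 + 15 + 13 + 26 + 9 + 13 + 18 + 23 + 28
= 175 time units


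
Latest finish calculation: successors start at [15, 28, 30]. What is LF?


LF = min of all successor start times
Successors start at: [15, 28, 30]
LF = min(15, 28, 30)
= 15


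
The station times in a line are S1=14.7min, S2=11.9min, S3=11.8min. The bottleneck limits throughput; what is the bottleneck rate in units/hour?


Bottleneck = longest station time
Station times: [14.7, 11.9, 11.8]
Max = 14.7 min
Rate = 60 / 14.7
= 4.08 units/hour (bottleneck: 14.7min)


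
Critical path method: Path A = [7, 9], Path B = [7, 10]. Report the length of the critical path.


Path A: 7 + 9 = 16
Path B: 7 + 10 = 17
Critical path = longest = max(16, 17)
= 17 (Path B)


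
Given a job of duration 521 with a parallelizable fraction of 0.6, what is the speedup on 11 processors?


Amdahl's law: T_p = T × ((1-p) + p/N)
= 521 × ((1-0.6) + 0.6/11)
= 521 × (0.40 + 0.0545)
= 521 × 0.4545
= 236.82
Speedup = 521/236.82
= 2.20×


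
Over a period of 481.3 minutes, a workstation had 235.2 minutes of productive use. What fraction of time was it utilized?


Utilization = busy / total × 100
= 235.2 / 481.3 × 100
= 48.9%


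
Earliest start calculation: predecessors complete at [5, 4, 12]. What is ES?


ES = max of all predecessor completion times
Predecessors: [5, 4, 12]
ES = max(5, 4, 12)
= 12


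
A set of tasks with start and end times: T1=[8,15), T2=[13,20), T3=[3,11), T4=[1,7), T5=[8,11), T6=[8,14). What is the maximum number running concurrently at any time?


Check each time point for overlaps:
  t=8: 4 tasks active (T1, T3, T5, T6)
Max concurrent = 4


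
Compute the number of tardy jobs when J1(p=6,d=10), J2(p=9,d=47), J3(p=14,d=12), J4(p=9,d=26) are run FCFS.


Completion vs due date:
  J1: C=6, d=10 → on time
  J2: C=15, d=47 → on time
  J3: C=29, d=12 → TARDY
  J4: C=38, d=26 → TARDY
Tardy jobs: J3, J4
Count = 2


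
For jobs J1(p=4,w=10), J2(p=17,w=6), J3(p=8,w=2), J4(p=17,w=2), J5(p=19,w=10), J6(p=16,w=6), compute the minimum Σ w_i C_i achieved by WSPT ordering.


WSPT order (by p/w): J1 → J5 → J6 → J2 → J3 → J4
  J1: C=4, w·C=10×4=40
  J5: C=23, w·C=10×23=230
  J6: C=39, w·C=6×39=234
  J2: C=56, w·C=6×56=336
  J3: C=64, w·C=2×64=128
  J4: C=81, w·C=2×81=162
Σ w·C = 1130
= 1130


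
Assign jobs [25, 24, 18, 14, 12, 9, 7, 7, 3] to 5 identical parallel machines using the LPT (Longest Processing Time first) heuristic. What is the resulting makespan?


Jobs (LPT sorted): [25, 24, 18, 14, 12, 9, 7, 7, 3]
Machines: 5
  J=25 → Machine 1 (load: 0+25=25)
  J=24 → Machine 2 (load: 0+24=24)
  J=18 → Machine 3 (load: 0+18=18)
  J=14 → Machine 4 (load: 0+14=14)
  J=12 → Machine 5 (load: 0+12=12)
  J=9 → Machine 5 (load: 12+9=21)
  J=7 → Machine 4 (load: 14+7=21)
  J=7 → Machine 3 (load: 18+7=25)
  J=3 → Machine 4 (load: 21+3=24)
Machine loads: [25, 24, 25, 24, 21]
Makespan = max = 25 time units


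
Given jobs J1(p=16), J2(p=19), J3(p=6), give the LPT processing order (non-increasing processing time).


LPT: sort by longest processing time first
  J2: p=19
  J1: p=16
  J3: p=6
Order: J2 → J1 → J3


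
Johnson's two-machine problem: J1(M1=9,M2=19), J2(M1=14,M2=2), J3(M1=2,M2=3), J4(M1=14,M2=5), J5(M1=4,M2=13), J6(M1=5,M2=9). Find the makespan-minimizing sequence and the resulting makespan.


Johnson's rule:
Group 1 (M1≤M2, sort by M1): ['J3', 'J5', 'J6', 'J1']
Group 2 (M1>M2, sort desc M2): ['J4', 'J2']
Sequence: J3 → J5 → J6 → J1 → J4 → J2
Makespan calculation:
  J3: M1 done=2, M2 done=5
  J5: M1 done=6, M2 done=19
  J6: M1 done=11, M2 done=28
  J1: M1 done=20, M2 done=47
  J4: M1 done=34, M2 done=52
  J2: M1 done=48, M2 done=54
= Sequence: J3 → J5 → J6 → J1 → J4 → J2, Makespan: 54
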